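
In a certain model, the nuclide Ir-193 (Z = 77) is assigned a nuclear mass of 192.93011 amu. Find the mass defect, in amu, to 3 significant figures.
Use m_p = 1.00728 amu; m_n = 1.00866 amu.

Σm = 77·m_p + 116·m_n = 77.56056 + 117.00456 = 194.56512 amu
Δm = 194.56512 − 192.93011 = 1.63501 amu

1.64 amu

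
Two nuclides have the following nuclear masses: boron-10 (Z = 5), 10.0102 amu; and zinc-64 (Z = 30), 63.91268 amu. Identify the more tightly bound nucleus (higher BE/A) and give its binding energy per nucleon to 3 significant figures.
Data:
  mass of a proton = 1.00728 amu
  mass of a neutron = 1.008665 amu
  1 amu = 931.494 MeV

boron-10: Σm = 5(1.00728) + 5(1.008665) = 10.079725 amu; Δm = 0.069525 amu; E_B = 64.762 MeV; E_B/A = 6.476 MeV
zinc-64: Σm = 30(1.00728) + 34(1.008665) = 64.513010 amu; Δm = 0.600330 amu; E_B = 559.20 MeV; E_B/A = 8.738 MeV
zinc-64 has the higher binding energy per nucleon, so it is the more tightly bound nucleus.

zinc-64; 8.74 MeV/nucleon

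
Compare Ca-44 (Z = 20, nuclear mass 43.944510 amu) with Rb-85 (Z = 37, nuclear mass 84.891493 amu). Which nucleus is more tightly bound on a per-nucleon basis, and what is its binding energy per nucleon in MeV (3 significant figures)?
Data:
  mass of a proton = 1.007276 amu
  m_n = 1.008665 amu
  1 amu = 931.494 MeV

Rb-85; 8.70 MeV/nucleon

Ca-44: Σm = 20(1.007276) + 24(1.008665) = 44.353480 amu; Δm = 0.408970 amu; E_B = 380.95 MeV; E_B/A = 8.658 MeV
Rb-85: Σm = 37(1.007276) + 48(1.008665) = 85.685132 amu; Δm = 0.793639 amu; E_B = 739.27 MeV; E_B/A = 8.697 MeV
Rb-85 has the higher binding energy per nucleon, so it is the more tightly bound nucleus.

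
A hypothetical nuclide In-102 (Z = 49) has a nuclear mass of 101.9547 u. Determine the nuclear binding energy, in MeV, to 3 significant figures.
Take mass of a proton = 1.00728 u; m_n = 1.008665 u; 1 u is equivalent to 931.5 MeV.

802 MeV

Σm = 49·m_p + 53·m_n = 49.35672 + 53.459245 = 102.815965 u
Mass defect Δm = 102.815965 − 101.9547 = 0.861265 u
E_B = 0.861265 × 931.5 = 802.268 MeV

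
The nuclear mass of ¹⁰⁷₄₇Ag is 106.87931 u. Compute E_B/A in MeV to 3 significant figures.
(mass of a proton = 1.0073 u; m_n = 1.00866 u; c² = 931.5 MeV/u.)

8.56 MeV/nucleon

Z = 47, so N = A − Z = 107 − 47 = 60.
Total constituent mass: 47 × 1.0073 + 60 × 1.00866 = 107.86270 u
Δm = 107.86270 − 106.87931 = 0.98339 u
Binding energy = Δm·c² = 0.98339 × 931.5 MeV/u = 916.028 MeV
Per nucleon: 916.028 / 107 = 8.561 MeV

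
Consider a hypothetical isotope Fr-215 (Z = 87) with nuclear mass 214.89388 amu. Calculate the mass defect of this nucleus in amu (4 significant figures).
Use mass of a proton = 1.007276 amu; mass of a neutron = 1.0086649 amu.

1.848 amu

Σm = 87·m_p + 128·m_n = 87.633012 + 129.1091072 = 216.7421192 amu
Δm = 216.7421192 − 214.89388 = 1.8482392 amu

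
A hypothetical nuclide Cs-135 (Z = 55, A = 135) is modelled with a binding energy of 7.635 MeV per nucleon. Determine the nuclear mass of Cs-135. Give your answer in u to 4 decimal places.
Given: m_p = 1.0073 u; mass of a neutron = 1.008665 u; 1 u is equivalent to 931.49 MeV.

134.9882 u

Total binding energy = 135 × 7.635 = 1030.725 MeV
Mass defect = 1030.725 MeV / (931.49 MeV/u) = 1.106534 u
Constituent mass = 55(1.0073) + 80(1.008665) = 136.094700 u
Nuclear mass = 136.094700 − 1.106534 = 134.988166 u ≈ 134.9882 u (to 4 decimal places)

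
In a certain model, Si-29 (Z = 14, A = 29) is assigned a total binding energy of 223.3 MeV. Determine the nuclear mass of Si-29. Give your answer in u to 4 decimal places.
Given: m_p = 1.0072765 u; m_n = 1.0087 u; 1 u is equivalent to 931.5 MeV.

Mass defect = 223.3 MeV / (931.5 MeV/u) = 0.239721 u
Constituent mass = 14(1.0072765) + 15(1.0087) = 29.2323710 u
Nuclear mass = 29.2323710 − 0.239721 = 28.9926500 u ≈ 28.9927 u (to 4 decimal places)

28.9927 u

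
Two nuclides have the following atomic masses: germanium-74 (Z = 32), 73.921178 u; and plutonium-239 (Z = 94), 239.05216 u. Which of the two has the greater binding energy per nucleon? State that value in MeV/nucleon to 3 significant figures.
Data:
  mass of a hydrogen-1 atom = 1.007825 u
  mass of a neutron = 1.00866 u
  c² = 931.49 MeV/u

germanium-74; 8.72 MeV/nucleon

germanium-74: Σm = 32(1.007825) + 42(1.00866) = 74.614120 u; Δm = 0.692942 u; E_B = 645.47 MeV; E_B/A = 8.723 MeV
plutonium-239: Σm = 94(1.007825) + 145(1.00866) = 240.991250 u; Δm = 1.939090 u; E_B = 1806.243 MeV; E_B/A = 7.558 MeV
germanium-74 has the higher binding energy per nucleon, so it is the more tightly bound nucleus.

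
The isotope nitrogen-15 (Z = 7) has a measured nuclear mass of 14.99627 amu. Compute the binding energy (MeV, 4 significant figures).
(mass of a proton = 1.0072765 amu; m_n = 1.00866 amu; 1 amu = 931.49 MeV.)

With 7 protons and 8 neutrons (A = 15):
Mass of separated nucleons = 7(1.0072765) + 8(1.00866) = 7.0509355 + 8.06928 = 15.1202155 amu
The mass defect is 15.1202155 − 14.99627 = 0.1239455 amu.
Converting to energy: 0.1239455 amu × 931.49 MeV/amu = 115.454 MeV

115.5 MeV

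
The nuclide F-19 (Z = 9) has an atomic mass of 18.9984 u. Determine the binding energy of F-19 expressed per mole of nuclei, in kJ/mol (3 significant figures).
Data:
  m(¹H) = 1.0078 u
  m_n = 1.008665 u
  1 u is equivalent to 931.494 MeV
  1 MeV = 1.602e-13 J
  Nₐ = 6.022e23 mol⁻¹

1.42e+10 kJ/mol

Z = 9, so N = A − Z = 19 − 9 = 10.
Σm = 9·m(¹H) + 10·m_n = 9.0702 + 10.086650 = 19.156850 u
The mass defect is 19.156850 − 18.9984 = 0.158450 u.
E_B = 0.158450 × 931.494 = 147.595 MeV
Per nucleus in joules: 147.595 MeV × 1.602e-13 J/MeV = 2.3645e-11 J
Per mole: 2.3645e-11 J × 6.022e23 mol⁻¹ = 1.4239e+13 J/mol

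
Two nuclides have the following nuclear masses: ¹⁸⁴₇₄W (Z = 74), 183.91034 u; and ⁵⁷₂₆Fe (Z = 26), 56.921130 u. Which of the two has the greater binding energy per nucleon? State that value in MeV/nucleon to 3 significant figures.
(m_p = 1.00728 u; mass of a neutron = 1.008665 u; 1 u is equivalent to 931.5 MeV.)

¹⁸⁴₇₄W: Σm = 74(1.00728) + 110(1.008665) = 185.491870 u; Δm = 1.581530 u; E_B = 1473.195 MeV; E_B/A = 8.006 MeV
⁵⁷₂₆Fe: Σm = 26(1.00728) + 31(1.008665) = 57.457895 u; Δm = 0.536765 u; E_B = 500.00 MeV; E_B/A = 8.772 MeV
⁵⁷₂₆Fe has the higher binding energy per nucleon, so it is the more tightly bound nucleus.

⁵⁷₂₆Fe; 8.77 MeV/nucleon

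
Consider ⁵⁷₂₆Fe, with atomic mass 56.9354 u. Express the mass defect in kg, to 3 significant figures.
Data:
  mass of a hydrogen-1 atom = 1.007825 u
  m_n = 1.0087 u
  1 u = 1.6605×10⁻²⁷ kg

8.93e-28 kg

With 26 protons and 31 neutrons (A = 57):
Mass of separated nucleons = 26(1.007825) + 31(1.0087) = 26.203450 + 31.2697 = 57.473150 u
Mass defect Δm = 57.473150 − 56.9354 = 0.537750 u
In SI units: 0.537750 u × 1.6605×10⁻²⁷ kg/u = 8.9293e-28 kg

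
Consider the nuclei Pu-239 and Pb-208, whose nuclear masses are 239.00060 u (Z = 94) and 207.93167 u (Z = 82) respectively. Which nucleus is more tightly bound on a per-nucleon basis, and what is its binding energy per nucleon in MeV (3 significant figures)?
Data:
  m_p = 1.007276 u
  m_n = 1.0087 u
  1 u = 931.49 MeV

Pb-208; 7.89 MeV/nucleon

Pu-239: Σm = 94(1.007276) + 145(1.0087) = 240.945444 u; Δm = 1.944844 u; E_B = 1811.6 MeV; E_B/A = 7.580 MeV
Pb-208: Σm = 82(1.007276) + 126(1.0087) = 209.692832 u; Δm = 1.761162 u; E_B = 1640.5 MeV; E_B/A = 7.887 MeV
Pb-208 has the higher binding energy per nucleon, so it is the more tightly bound nucleus.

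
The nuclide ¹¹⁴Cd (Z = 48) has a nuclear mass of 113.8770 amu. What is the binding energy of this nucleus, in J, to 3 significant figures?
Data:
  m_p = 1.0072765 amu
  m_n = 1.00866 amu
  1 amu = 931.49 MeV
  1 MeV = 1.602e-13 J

The nucleus contains 48 protons and 114 − 48 = 66 neutrons.
Total constituent mass: 48 × 1.0072765 + 66 × 1.00866 = 114.9208320 amu
The mass defect is 114.9208320 − 113.8770 = 1.0438320 amu.
Converting to energy: 1.0438320 amu × 931.49 MeV/amu = 972.319 MeV
In joules: 972.319 MeV × 1.602e-13 J/MeV = 1.5577e-10 J

1.56e-10 J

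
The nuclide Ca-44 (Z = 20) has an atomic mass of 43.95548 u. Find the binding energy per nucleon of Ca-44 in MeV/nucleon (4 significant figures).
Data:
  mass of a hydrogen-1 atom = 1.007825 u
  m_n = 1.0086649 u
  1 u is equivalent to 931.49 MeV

8.658 MeV/nucleon

The nucleus contains 20 protons and 44 − 20 = 24 neutrons.
Total constituent mass: 20 × 1.007825 + 24 × 1.0086649 = 44.3644576 u
The mass defect is 44.3644576 − 43.95548 = 0.4089776 u.
E_B = 0.4089776 × 931.49 = 380.959 MeV
Dividing by A = 44 gives 8.658 MeV per nucleon.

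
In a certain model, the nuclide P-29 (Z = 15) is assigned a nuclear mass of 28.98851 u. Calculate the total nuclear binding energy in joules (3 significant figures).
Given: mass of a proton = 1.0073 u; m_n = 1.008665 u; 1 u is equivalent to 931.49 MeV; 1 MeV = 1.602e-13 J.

3.62e-11 J

Mass of separated nucleons = 15(1.0073) + 14(1.008665) = 15.1095 + 14.121310 = 29.230810 u
Mass defect Δm = 29.230810 − 28.98851 = 0.242300 u
Converting to energy: 0.242300 u × 931.49 MeV/u = 225.700 MeV
In joules: 225.700 MeV × 1.602e-13 J/MeV = 3.6157e-11 J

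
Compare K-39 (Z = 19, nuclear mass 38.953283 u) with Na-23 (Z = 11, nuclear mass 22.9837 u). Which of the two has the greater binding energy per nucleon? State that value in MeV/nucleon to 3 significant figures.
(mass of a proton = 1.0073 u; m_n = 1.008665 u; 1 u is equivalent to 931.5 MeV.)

K-39: Σm = 19(1.0073) + 20(1.008665) = 39.312000 u; Δm = 0.358717 u; E_B = 334.14 MeV; E_B/A = 8.568 MeV
Na-23: Σm = 11(1.0073) + 12(1.008665) = 23.184280 u; Δm = 0.200580 u; E_B = 186.84 MeV; E_B/A = 8.123 MeV
K-39 has the higher binding energy per nucleon, so it is the more tightly bound nucleus.

K-39; 8.57 MeV/nucleon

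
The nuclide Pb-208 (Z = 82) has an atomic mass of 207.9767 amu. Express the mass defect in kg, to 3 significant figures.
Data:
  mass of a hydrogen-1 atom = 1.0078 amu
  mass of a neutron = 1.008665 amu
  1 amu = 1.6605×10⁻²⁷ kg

2.91e-27 kg

The nucleus contains 82 protons and 208 − 82 = 126 neutrons.
Total constituent mass: 82 × 1.0078 + 126 × 1.008665 = 209.731390 amu
The mass defect is 209.731390 − 207.9767 = 1.754690 amu.
In SI units: 1.754690 amu × 1.6605×10⁻²⁷ kg/amu = 2.9137e-27 kg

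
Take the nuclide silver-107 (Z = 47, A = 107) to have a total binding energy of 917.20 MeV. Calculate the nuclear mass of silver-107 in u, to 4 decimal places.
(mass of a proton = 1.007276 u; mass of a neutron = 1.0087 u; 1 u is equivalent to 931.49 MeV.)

106.8793 u

Mass defect = 917.20 MeV / (931.49 MeV/u) = 0.984659 u
Constituent mass = 47(1.007276) + 60(1.0087) = 107.863972 u
Nuclear mass = 107.863972 − 0.984659 = 106.879313 u ≈ 106.8793 u (to 4 decimal places)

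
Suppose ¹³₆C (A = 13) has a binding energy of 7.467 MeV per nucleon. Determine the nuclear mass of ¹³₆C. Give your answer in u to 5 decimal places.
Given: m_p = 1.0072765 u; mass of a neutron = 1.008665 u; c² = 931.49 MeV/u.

Total binding energy = 13 × 7.467 = 97.071 MeV
Mass defect = 97.071 MeV / (931.49 MeV/u) = 0.1042105 u
Constituent mass = 6(1.0072765) + 7(1.008665) = 13.1043140 u
Nuclear mass = 13.1043140 − 0.1042105 = 13.0001035 u ≈ 13.00010 u (to 5 decimal places)

13.00010 u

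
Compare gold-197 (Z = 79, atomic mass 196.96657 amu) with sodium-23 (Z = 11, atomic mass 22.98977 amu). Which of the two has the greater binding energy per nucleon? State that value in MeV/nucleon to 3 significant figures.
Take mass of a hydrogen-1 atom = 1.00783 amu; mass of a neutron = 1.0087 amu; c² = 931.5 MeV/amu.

gold-197: Σm = 79(1.00783) + 118(1.0087) = 198.64517 amu; Δm = 1.67860 amu; E_B = 1563.6 MeV; E_B/A = 7.937 MeV
sodium-23: Σm = 11(1.00783) + 12(1.0087) = 23.19053 amu; Δm = 0.20076 amu; E_B = 187.01 MeV; E_B/A = 8.131 MeV
sodium-23 has the higher binding energy per nucleon, so it is the more tightly bound nucleus.

sodium-23; 8.13 MeV/nucleon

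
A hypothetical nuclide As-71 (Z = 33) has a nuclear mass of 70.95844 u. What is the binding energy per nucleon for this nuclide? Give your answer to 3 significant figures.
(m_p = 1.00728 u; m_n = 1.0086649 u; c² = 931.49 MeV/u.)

8.02 MeV/nucleon

With 33 protons and 38 neutrons (A = 71):
Total constituent mass: 33 × 1.00728 + 38 × 1.0086649 = 71.5695062 u
The mass defect is 71.5695062 − 70.95844 = 0.6110662 u.
E_B = 0.6110662 × 931.49 = 569.202 MeV
Dividing by A = 71 gives 8.017 MeV per nucleon.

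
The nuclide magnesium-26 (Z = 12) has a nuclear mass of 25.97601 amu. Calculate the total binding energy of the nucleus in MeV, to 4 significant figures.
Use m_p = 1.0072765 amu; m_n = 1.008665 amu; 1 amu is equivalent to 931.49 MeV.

216.7 MeV

Mass of separated nucleons = 12(1.0072765) + 14(1.008665) = 12.0873180 + 14.121310 = 26.2086280 amu
The mass defect is 26.2086280 − 25.97601 = 0.2326180 amu.
E_B = 0.2326180 × 931.49 = 216.681 MeV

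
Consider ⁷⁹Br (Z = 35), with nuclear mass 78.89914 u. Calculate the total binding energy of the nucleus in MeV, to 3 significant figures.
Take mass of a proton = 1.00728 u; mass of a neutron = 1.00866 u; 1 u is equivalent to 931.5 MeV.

686 MeV

With 35 protons and 44 neutrons (A = 79):
Mass of separated nucleons = 35(1.00728) + 44(1.00866) = 35.25480 + 44.38104 = 79.63584 u
The mass defect is 79.63584 − 78.89914 = 0.73670 u.
E_B = 0.73670 × 931.5 = 686.236 MeV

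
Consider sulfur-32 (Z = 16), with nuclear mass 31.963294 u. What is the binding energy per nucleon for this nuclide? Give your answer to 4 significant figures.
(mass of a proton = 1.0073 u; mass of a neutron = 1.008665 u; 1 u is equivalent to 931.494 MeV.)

8.504 MeV/nucleon

Mass of separated nucleons = 16(1.0073) + 16(1.008665) = 16.1168 + 16.138640 = 32.255440 u
Δm = 32.255440 − 31.963294 = 0.292146 u
Binding energy = Δm·c² = 0.292146 × 931.494 MeV/u = 272.132 MeV
BE/A = 272.132 MeV / 32 = 8.504 MeV/nucleon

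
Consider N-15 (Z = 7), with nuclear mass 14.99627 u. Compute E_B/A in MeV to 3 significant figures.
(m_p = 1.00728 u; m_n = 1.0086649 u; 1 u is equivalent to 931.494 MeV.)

7.70 MeV/nucleon

Σm = 7·m_p + 8·m_n = 7.05096 + 8.0693192 = 15.1202792 u
Δm = 15.1202792 − 14.99627 = 0.1240092 u
Converting to energy: 0.1240092 u × 931.494 MeV/u = 115.514 MeV
Dividing by A = 15 gives 7.701 MeV per nucleon.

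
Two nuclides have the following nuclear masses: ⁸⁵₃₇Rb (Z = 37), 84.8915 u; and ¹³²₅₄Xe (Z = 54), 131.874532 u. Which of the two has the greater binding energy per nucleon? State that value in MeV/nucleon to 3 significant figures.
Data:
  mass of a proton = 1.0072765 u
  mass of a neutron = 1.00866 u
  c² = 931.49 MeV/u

⁸⁵₃₇Rb: Σm = 37(1.0072765) + 48(1.00866) = 85.6849105 u; Δm = 0.7934105 u; E_B = 739.054 MeV; E_B/A = 8.6948 MeV
¹³²₅₄Xe: Σm = 54(1.0072765) + 78(1.00866) = 133.0684110 u; Δm = 1.1938790 u; E_B = 1112.09 MeV; E_B/A = 8.4249 MeV
⁸⁵₃₇Rb has the higher binding energy per nucleon, so it is the more tightly bound nucleus.

⁸⁵₃₇Rb; 8.69 MeV/nucleon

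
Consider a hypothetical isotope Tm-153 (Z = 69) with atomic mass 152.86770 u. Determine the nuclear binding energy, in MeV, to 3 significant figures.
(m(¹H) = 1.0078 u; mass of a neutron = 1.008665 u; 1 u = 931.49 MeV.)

1300 MeV

Z = 69, so N = A − Z = 153 − 69 = 84.
Σm = 69·m(¹H) + 84·m_n = 69.5382 + 84.727860 = 154.266060 u
Δm = 154.266060 − 152.86770 = 1.398360 u
Converting to energy: 1.398360 u × 931.49 MeV/u = 1302.56 MeV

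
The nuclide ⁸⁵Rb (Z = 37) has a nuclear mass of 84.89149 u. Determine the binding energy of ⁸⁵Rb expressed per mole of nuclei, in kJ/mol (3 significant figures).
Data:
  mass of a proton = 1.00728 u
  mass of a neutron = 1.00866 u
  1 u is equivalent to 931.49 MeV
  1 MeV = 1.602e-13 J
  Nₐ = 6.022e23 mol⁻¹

7.13e+10 kJ/mol

Total constituent mass: 37 × 1.00728 + 48 × 1.00866 = 85.68504 u
Δm = 85.68504 − 84.89149 = 0.79355 u
Converting to energy: 0.79355 u × 931.49 MeV/u = 739.184 MeV
Per nucleus in joules: 739.184 MeV × 1.602e-13 J/MeV = 1.1842e-10 J
Per mole: 1.1842e-10 J × 6.022e23 mol⁻¹ = 7.1313e+13 J/mol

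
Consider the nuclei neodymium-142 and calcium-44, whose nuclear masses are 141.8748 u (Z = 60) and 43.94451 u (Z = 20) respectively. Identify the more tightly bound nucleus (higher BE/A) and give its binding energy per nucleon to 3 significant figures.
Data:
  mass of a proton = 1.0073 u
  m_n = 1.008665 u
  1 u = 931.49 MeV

calcium-44; 8.67 MeV/nucleon

neodymium-142: Σm = 60(1.0073) + 82(1.008665) = 143.148530 u; Δm = 1.273730 u; E_B = 1186.47 MeV; E_B/A = 8.355 MeV
calcium-44: Σm = 20(1.0073) + 24(1.008665) = 44.353960 u; Δm = 0.409450 u; E_B = 381.40 MeV; E_B/A = 8.668 MeV
calcium-44 has the higher binding energy per nucleon, so it is the more tightly bound nucleus.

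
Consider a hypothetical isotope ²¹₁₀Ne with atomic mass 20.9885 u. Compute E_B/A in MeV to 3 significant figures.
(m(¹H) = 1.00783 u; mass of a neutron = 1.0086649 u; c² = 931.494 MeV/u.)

8.21 MeV/nucleon

With 10 protons and 11 neutrons (A = 21):
Mass of separated nucleons = 10(1.00783) + 11(1.0086649) = 10.07830 + 11.0953139 = 21.1736139 u
Mass defect Δm = 21.1736139 − 20.9885 = 0.1851139 u
Converting to energy: 0.1851139 u × 931.494 MeV/u = 172.432 MeV
Per nucleon: 172.432 / 21 = 8.211 MeV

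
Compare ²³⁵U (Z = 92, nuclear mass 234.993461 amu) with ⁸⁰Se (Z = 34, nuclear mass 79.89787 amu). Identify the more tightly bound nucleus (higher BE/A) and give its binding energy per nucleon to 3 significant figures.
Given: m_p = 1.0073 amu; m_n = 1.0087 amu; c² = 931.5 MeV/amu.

⁸⁰Se; 8.74 MeV/nucleon

²³⁵U: Σm = 92(1.0073) + 143(1.0087) = 236.9157 amu; Δm = 1.922239 amu; E_B = 1790.57 MeV; E_B/A = 7.619 MeV
⁸⁰Se: Σm = 34(1.0073) + 46(1.0087) = 80.6484 amu; Δm = 0.75053 amu; E_B = 699.12 MeV; E_B/A = 8.739 MeV
⁸⁰Se has the higher binding energy per nucleon, so it is the more tightly bound nucleus.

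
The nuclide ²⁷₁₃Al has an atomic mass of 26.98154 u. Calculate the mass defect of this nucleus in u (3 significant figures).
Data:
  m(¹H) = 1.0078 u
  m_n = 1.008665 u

0.241 u

Σm = 13·m(¹H) + 14·m_n = 13.1014 + 14.121310 = 27.222710 u
Δm = 27.222710 − 26.98154 = 0.241170 u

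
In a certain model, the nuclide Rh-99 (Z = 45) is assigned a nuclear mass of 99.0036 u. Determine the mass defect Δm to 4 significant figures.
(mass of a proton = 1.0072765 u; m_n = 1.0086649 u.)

0.7917 u

Σm = 45·m_p + 54·m_n = 45.3274425 + 54.4679046 = 99.7953471 u
Mass defect Δm = 99.7953471 − 99.0036 = 0.7917471 u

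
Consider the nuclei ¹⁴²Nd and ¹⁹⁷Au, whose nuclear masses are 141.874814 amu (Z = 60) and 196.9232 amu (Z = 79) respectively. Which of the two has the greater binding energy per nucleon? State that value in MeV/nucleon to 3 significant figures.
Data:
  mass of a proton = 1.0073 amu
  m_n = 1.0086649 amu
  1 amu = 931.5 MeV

¹⁴²Nd; 8.36 MeV/nucleon

¹⁴²Nd: Σm = 60(1.0073) + 82(1.0086649) = 143.1485218 amu; Δm = 1.2737078 amu; E_B = 1186.46 MeV; E_B/A = 8.355 MeV
¹⁹⁷Au: Σm = 79(1.0073) + 118(1.0086649) = 198.5991582 amu; Δm = 1.6759582 amu; E_B = 1561.155 MeV; E_B/A = 7.9246 MeV
¹⁴²Nd has the higher binding energy per nucleon, so it is the more tightly bound nucleus.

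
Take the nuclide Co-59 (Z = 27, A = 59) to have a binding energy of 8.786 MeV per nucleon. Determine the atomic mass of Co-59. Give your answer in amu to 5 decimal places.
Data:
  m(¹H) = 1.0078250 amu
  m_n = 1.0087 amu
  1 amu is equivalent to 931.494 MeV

58.93318 amu

Total binding energy = 59 × 8.786 = 518.374 MeV
Mass defect = 518.374 MeV / (931.494 MeV/amu) = 0.5564974 amu
Constituent mass = 27(1.0078250) + 32(1.0087) = 59.4896750 amu
Atomic mass = 59.4896750 − 0.5564974 = 58.9331776 amu ≈ 58.93318 amu (to 5 decimal places)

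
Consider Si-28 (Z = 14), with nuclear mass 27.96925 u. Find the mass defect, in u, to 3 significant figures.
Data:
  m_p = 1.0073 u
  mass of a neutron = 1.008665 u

The nucleus contains 14 protons and 28 − 14 = 14 neutrons.
Total constituent mass: 14 × 1.0073 + 14 × 1.008665 = 28.223510 u
The mass defect is 28.223510 − 27.96925 = 0.254260 u.

0.254 u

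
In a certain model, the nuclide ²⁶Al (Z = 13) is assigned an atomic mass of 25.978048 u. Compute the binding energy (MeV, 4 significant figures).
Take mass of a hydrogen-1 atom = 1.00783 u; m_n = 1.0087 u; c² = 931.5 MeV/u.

220.6 MeV

Z = 13, so N = A − Z = 26 − 13 = 13.
Total constituent mass: 13 × 1.00783 + 13 × 1.0087 = 26.21489 u
The mass defect is 26.21489 − 25.978048 = 0.236842 u.
E_B = 0.236842 × 931.5 = 220.618 MeV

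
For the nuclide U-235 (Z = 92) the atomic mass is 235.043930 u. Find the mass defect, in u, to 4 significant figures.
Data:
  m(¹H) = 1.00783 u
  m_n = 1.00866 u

With 92 protons and 143 neutrons (A = 235):
Σm = 92·m(¹H) + 143·m_n = 92.72036 + 144.23838 = 236.95874 u
The mass defect is 236.95874 − 235.043930 = 1.914810 u.

1.915 u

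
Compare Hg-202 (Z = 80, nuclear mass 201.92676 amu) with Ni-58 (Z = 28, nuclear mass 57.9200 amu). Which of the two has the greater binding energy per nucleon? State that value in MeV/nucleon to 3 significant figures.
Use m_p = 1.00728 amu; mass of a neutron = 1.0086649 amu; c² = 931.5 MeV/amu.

Hg-202: Σm = 80(1.00728) + 122(1.0086649) = 203.6395178 amu; Δm = 1.7127578 amu; E_B = 1595.4 MeV; E_B/A = 7.898 MeV
Ni-58: Σm = 28(1.00728) + 30(1.0086649) = 58.4637870 amu; Δm = 0.5437870 amu; E_B = 506.54 MeV; E_B/A = 8.733 MeV
Ni-58 has the higher binding energy per nucleon, so it is the more tightly bound nucleus.

Ni-58; 8.73 MeV/nucleon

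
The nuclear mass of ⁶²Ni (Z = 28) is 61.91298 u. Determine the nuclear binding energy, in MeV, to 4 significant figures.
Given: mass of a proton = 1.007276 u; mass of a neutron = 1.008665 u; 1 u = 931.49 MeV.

545.3 MeV

Z = 28, so N = A − Z = 62 − 28 = 34.
Mass of separated nucleons = 28(1.007276) + 34(1.008665) = 28.203728 + 34.294610 = 62.498338 u
Mass defect Δm = 62.498338 − 61.91298 = 0.585358 u
Converting to energy: 0.585358 u × 931.49 MeV/u = 545.255 MeV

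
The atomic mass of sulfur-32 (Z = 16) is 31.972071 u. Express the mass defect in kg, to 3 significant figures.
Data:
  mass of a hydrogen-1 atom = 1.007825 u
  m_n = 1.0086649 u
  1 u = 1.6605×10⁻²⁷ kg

Total constituent mass: 16 × 1.007825 + 16 × 1.0086649 = 32.2638384 u
Mass defect Δm = 32.2638384 − 31.972071 = 0.2917674 u
In SI units: 0.2917674 u × 1.6605×10⁻²⁷ kg/u = 4.8448e-28 kg

4.84e-28 kg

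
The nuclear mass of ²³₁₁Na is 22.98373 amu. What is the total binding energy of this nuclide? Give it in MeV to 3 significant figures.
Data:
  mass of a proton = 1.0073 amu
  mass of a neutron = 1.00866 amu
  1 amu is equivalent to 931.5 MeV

187 MeV

The nucleus contains 11 protons and 23 − 11 = 12 neutrons.
Σm = 11·m_p + 12·m_n = 11.0803 + 12.10392 = 23.18422 amu
Mass defect Δm = 23.18422 − 22.98373 = 0.20049 amu
Binding energy = Δm·c² = 0.20049 × 931.5 MeV/amu = 186.756 MeV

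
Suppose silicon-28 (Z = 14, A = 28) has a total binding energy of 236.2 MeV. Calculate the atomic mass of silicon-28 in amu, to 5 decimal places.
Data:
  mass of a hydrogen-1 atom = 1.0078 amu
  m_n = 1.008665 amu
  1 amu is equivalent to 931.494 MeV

Mass defect = 236.2 MeV / (931.494 MeV/amu) = 0.2535711 amu
Constituent mass = 14(1.0078) + 14(1.008665) = 28.230510 amu
Atomic mass = 28.230510 − 0.2535711 = 27.9769389 amu ≈ 27.97694 amu (to 5 decimal places)

27.97694 amu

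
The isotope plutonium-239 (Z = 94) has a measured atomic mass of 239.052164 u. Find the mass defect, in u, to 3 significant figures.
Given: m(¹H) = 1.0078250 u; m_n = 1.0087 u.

With 94 protons and 145 neutrons (A = 239):
Total constituent mass: 94 × 1.0078250 + 145 × 1.0087 = 240.9970500 u
Mass defect Δm = 240.9970500 − 239.052164 = 1.9448860 u

1.94 u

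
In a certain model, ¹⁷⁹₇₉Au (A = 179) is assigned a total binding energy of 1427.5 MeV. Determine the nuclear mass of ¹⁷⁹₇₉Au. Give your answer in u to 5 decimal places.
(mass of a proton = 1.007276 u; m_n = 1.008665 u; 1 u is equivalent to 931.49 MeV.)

Mass defect = 1427.5 MeV / (931.49 MeV/u) = 1.5324910 u
Constituent mass = 79(1.007276) + 100(1.008665) = 180.441304 u
Nuclear mass = 180.441304 − 1.5324910 = 178.9088130 u ≈ 178.90881 u (to 5 decimal places)

178.90881 u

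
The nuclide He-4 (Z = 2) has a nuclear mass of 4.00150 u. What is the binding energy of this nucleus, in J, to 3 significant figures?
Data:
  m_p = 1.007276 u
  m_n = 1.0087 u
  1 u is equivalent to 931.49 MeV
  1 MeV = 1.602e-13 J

With 2 protons and 2 neutrons (A = 4):
Σm = 2·m_p + 2·m_n = 2.014552 + 2.0174 = 4.031952 u
The mass defect is 4.031952 − 4.00150 = 0.030452 u.
Converting to energy: 0.030452 u × 931.49 MeV/u = 28.3657 MeV
In joules: 28.3657 MeV × 1.602e-13 J/MeV = 4.5442e-12 J

4.54e-12 J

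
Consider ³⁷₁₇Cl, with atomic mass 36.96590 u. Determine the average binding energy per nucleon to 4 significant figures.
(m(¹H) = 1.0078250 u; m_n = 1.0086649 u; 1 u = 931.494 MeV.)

Total constituent mass: 17 × 1.0078250 + 20 × 1.0086649 = 37.3063230 u
The mass defect is 37.3063230 − 36.96590 = 0.3404230 u.
Binding energy = Δm·c² = 0.3404230 × 931.494 MeV/u = 317.102 MeV
BE/A = 317.102 MeV / 37 = 8.570 MeV/nucleon

8.570 MeV/nucleon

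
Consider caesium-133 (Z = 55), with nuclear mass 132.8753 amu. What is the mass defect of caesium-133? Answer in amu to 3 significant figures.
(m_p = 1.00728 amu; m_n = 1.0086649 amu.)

Total constituent mass: 55 × 1.00728 + 78 × 1.0086649 = 134.0762622 amu
The mass defect is 134.0762622 − 132.8753 = 1.2009622 amu.

1.20 amu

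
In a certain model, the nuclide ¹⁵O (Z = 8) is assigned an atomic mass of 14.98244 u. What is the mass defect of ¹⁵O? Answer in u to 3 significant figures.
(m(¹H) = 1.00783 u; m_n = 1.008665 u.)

0.141 u

Total constituent mass: 8 × 1.00783 + 7 × 1.008665 = 15.123295 u
Δm = 15.123295 − 14.98244 = 0.140855 u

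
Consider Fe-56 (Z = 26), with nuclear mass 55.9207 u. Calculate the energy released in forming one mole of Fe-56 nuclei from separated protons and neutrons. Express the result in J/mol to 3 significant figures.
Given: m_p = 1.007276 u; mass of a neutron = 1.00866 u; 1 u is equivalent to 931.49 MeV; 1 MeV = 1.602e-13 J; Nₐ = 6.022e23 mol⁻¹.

4.75e+13 J/mol

With 26 protons and 30 neutrons (A = 56):
Σm = 26·m_p + 30·m_n = 26.189176 + 30.25980 = 56.448976 u
Δm = 56.448976 − 55.9207 = 0.528276 u
Converting to energy: 0.528276 u × 931.49 MeV/u = 492.084 MeV
Per nucleus in joules: 492.084 MeV × 1.602e-13 J/MeV = 7.8832e-11 J
Per mole: 7.8832e-11 J × 6.022e23 mol⁻¹ = 4.7473e+13 J/mol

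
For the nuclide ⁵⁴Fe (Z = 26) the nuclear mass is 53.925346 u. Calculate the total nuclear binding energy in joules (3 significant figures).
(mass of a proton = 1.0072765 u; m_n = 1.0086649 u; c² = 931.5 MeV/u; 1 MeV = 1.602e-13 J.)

Total constituent mass: 26 × 1.0072765 + 28 × 1.0086649 = 54.4318062 u
Δm = 54.4318062 − 53.925346 = 0.5064602 u
E_B = 0.5064602 × 931.5 = 471.768 MeV
In joules: 471.768 MeV × 1.602e-13 J/MeV = 7.5577e-11 J

7.56e-11 J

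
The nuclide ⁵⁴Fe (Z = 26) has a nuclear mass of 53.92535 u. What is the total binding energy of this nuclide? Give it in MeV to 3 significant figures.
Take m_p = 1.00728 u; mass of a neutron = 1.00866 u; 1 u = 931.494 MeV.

Σm = 26·m_p + 28·m_n = 26.18928 + 28.24248 = 54.43176 u
The mass defect is 54.43176 − 53.92535 = 0.50641 u.
E_B = 0.50641 × 931.494 = 471.718 MeV

472 MeV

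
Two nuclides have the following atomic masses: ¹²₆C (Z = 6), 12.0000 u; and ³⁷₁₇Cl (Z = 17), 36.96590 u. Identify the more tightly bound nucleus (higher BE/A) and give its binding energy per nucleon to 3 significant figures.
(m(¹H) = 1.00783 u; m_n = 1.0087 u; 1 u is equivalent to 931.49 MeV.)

³⁷₁₇Cl; 8.59 MeV/nucleon

¹²₆C: Σm = 6(1.00783) + 6(1.0087) = 12.09918 u; Δm = 0.09918 u; E_B = 92.385 MeV; E_B/A = 7.699 MeV
³⁷₁₇Cl: Σm = 17(1.00783) + 20(1.0087) = 37.30711 u; Δm = 0.34121 u; E_B = 317.83 MeV; E_B/A = 8.590 MeV
³⁷₁₇Cl has the higher binding energy per nucleon, so it is the more tightly bound nucleus.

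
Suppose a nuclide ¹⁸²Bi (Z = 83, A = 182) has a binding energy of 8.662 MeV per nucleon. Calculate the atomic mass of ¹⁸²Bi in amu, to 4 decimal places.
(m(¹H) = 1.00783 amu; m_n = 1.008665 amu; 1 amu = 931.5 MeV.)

181.8153 amu

Total binding energy = 182 × 8.662 = 1576.484 MeV
Mass defect = 1576.484 MeV / (931.5 MeV/amu) = 1.692414 amu
Constituent mass = 83(1.00783) + 99(1.008665) = 183.507725 amu
Atomic mass = 183.507725 − 1.692414 = 181.815311 amu ≈ 181.8153 amu (to 4 decimal places)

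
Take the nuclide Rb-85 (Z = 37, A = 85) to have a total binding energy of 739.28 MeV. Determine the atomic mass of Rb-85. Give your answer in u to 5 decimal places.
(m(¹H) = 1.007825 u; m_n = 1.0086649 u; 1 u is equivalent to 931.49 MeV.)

Mass defect = 739.28 MeV / (931.49 MeV/u) = 0.7936532 u
Constituent mass = 37(1.007825) + 48(1.0086649) = 85.7054402 u
Atomic mass = 85.7054402 − 0.7936532 = 84.9117870 u ≈ 84.91179 u (to 5 decimal places)

84.91179 u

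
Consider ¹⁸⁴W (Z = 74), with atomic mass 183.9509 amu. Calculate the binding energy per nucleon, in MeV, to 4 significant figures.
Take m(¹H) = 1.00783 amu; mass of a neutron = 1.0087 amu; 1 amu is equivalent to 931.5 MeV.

8.027 MeV/nucleon

Z = 74, so N = A − Z = 184 − 74 = 110.
Total constituent mass: 74 × 1.00783 + 110 × 1.0087 = 185.53642 amu
Δm = 185.53642 − 183.9509 = 1.58552 amu
Binding energy = Δm·c² = 1.58552 × 931.5 MeV/amu = 1476.91 MeV
BE/A = 1476.91 MeV / 184 = 8.027 MeV/nucleon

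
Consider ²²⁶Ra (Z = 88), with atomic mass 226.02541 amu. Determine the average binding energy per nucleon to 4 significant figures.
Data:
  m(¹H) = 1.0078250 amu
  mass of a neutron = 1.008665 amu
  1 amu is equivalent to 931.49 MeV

7.662 MeV/nucleon

Z = 88, so N = A − Z = 226 − 88 = 138.
Total constituent mass: 88 × 1.0078250 + 138 × 1.008665 = 227.8843700 amu
The mass defect is 227.8843700 − 226.02541 = 1.8589600 amu.
Binding energy = Δm·c² = 1.8589600 × 931.49 MeV/amu = 1731.60 MeV
BE/A = 1731.60 MeV / 226 = 7.662 MeV/nucleon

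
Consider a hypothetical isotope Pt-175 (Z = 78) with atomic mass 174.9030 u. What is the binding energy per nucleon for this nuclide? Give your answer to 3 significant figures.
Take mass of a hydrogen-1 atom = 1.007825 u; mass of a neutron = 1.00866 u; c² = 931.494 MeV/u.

8.24 MeV/nucleon

Z = 78, so N = A − Z = 175 − 78 = 97.
Σm = 78·m(¹H) + 97·m_n = 78.610350 + 97.84002 = 176.450370 u
Mass defect Δm = 176.450370 − 174.9030 = 1.547370 u
E_B = 1.547370 × 931.494 = 1441.37 MeV
Dividing by A = 175 gives 8.236 MeV per nucleon.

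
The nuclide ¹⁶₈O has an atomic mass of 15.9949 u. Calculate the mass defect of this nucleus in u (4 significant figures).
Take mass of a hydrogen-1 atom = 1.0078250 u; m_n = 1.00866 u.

Z = 8, so N = A − Z = 16 − 8 = 8.
Mass of separated nucleons = 8(1.0078250) + 8(1.00866) = 8.0626000 + 8.06928 = 16.1318800 u
The mass defect is 16.1318800 − 15.9949 = 0.1369800 u.

0.1370 u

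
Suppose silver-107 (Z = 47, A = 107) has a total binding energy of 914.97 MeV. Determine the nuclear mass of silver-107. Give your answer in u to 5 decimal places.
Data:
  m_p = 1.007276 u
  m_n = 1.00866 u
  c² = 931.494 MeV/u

106.87931 u

Mass defect = 914.97 MeV / (931.494 MeV/u) = 0.9822608 u
Constituent mass = 47(1.007276) + 60(1.00866) = 107.861572 u
Nuclear mass = 107.861572 − 0.9822608 = 106.8793112 u ≈ 106.87931 u (to 5 decimal places)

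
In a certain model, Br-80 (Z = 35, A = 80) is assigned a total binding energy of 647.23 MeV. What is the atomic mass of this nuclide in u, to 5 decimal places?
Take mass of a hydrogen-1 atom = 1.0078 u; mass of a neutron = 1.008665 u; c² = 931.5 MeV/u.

79.96810 u

Mass defect = 647.23 MeV / (931.5 MeV/u) = 0.6948256 u
Constituent mass = 35(1.0078) + 45(1.008665) = 80.662925 u
Atomic mass = 80.662925 − 0.6948256 = 79.9680994 u ≈ 79.96810 u (to 5 decimal places)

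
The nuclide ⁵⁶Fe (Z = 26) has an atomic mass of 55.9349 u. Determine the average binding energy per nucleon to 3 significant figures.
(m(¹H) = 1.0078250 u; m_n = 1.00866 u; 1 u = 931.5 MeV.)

The nucleus contains 26 protons and 56 − 26 = 30 neutrons.
Mass of separated nucleons = 26(1.0078250) + 30(1.00866) = 26.2034500 + 30.25980 = 56.4632500 u
Mass defect Δm = 56.4632500 − 55.9349 = 0.5283500 u
Binding energy = Δm·c² = 0.5283500 × 931.5 MeV/u = 492.158 MeV
Dividing by A = 56 gives 8.789 MeV per nucleon.

8.79 MeV/nucleon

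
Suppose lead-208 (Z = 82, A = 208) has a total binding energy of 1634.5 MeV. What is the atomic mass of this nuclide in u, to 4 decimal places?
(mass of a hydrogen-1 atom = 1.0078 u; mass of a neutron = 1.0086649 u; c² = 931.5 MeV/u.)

207.9767 u

Mass defect = 1634.5 MeV / (931.5 MeV/u) = 1.754697 u
Constituent mass = 82(1.0078) + 126(1.0086649) = 209.7313774 u
Atomic mass = 209.7313774 − 1.754697 = 207.9766804 u ≈ 207.9767 u (to 4 decimal places)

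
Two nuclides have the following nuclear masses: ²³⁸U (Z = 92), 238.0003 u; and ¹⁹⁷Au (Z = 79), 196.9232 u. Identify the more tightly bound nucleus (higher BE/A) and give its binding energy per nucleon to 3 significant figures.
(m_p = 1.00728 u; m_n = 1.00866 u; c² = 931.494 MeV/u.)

²³⁸U: Σm = 92(1.00728) + 146(1.00866) = 239.93412 u; Δm = 1.93382 u; E_B = 1801.34 MeV; E_B/A = 7.569 MeV
¹⁹⁷Au: Σm = 79(1.00728) + 118(1.00866) = 198.59700 u; Δm = 1.67380 u; E_B = 1559.1 MeV; E_B/A = 7.914 MeV
¹⁹⁷Au has the higher binding energy per nucleon, so it is the more tightly bound nucleus.

¹⁹⁷Au; 7.91 MeV/nucleon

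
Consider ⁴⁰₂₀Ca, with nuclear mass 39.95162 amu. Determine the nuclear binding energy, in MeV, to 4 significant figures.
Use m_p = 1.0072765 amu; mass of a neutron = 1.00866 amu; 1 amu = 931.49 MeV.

342.0 MeV

Mass of separated nucleons = 20(1.0072765) + 20(1.00866) = 20.1455300 + 20.17320 = 40.3187300 amu
Δm = 40.3187300 − 39.95162 = 0.3671100 amu
Converting to energy: 0.3671100 amu × 931.49 MeV/amu = 341.959 MeV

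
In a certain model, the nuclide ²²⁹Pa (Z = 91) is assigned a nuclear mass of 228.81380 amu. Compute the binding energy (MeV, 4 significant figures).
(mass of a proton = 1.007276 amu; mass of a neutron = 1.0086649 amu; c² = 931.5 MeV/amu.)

1904 MeV

Z = 91, so N = A − Z = 229 − 91 = 138.
Total constituent mass: 91 × 1.007276 + 138 × 1.0086649 = 230.8578722 amu
Δm = 230.8578722 − 228.81380 = 2.0440722 amu
Binding energy = Δm·c² = 2.0440722 × 931.5 MeV/amu = 1904.05 MeV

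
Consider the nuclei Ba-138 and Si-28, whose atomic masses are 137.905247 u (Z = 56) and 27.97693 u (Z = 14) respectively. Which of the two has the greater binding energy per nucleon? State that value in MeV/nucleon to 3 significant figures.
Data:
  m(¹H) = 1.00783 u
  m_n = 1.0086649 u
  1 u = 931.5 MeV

Ba-138: Σm = 56(1.00783) + 82(1.0086649) = 139.1490018 u; Δm = 1.2437548 u; E_B = 1158.56 MeV; E_B/A = 8.395 MeV
Si-28: Σm = 14(1.00783) + 14(1.0086649) = 28.2309286 u; Δm = 0.2539986 u; E_B = 236.60 MeV; E_B/A = 8.450 MeV
Si-28 has the higher binding energy per nucleon, so it is the more tightly bound nucleus.

Si-28; 8.45 MeV/nucleon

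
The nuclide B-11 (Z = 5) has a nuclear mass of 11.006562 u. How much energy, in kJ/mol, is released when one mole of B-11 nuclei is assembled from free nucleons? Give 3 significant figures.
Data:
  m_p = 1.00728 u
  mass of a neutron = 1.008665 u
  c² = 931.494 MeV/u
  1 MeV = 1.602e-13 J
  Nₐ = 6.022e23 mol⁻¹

Total constituent mass: 5 × 1.00728 + 6 × 1.008665 = 11.088390 u
The mass defect is 11.088390 − 11.006562 = 0.081828 u.
E_B = 0.081828 × 931.494 = 76.2223 MeV
Per nucleus in joules: 76.2223 MeV × 1.602e-13 J/MeV = 1.2211e-11 J
Per mole: 1.2211e-11 J × 6.022e23 mol⁻¹ = 7.3535e+12 J/mol

7.35e+09 kJ/mol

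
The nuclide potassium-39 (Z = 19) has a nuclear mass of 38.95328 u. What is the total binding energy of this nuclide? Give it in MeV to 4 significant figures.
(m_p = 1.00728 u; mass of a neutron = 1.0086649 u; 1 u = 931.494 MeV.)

With 19 protons and 20 neutrons (A = 39):
Mass of separated nucleons = 19(1.00728) + 20(1.0086649) = 19.13832 + 20.1732980 = 39.3116180 u
The mass defect is 39.3116180 − 38.95328 = 0.3583380 u.
E_B = 0.3583380 × 931.494 = 333.790 MeV

333.8 MeV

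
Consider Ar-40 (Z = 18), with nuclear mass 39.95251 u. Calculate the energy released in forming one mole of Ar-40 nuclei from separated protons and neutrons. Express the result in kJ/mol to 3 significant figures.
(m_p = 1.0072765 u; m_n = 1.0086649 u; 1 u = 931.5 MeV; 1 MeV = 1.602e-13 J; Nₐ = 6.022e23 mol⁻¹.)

Z = 18, so N = A − Z = 40 − 18 = 22.
Mass of separated nucleons = 18(1.0072765) + 22(1.0086649) = 18.1309770 + 22.1906278 = 40.3216048 u
Δm = 40.3216048 − 39.95251 = 0.3690948 u
Binding energy = Δm·c² = 0.3690948 × 931.5 MeV/u = 343.812 MeV
Per nucleus in joules: 343.812 MeV × 1.602e-13 J/MeV = 5.5079e-11 J
Per mole: 5.5079e-11 J × 6.022e23 mol⁻¹ = 3.3169e+13 J/mol

3.32e+10 kJ/mol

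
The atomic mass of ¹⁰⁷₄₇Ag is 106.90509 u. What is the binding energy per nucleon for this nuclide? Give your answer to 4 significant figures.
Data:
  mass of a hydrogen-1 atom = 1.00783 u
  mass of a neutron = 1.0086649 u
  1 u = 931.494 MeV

The nucleus contains 47 protons and 107 − 47 = 60 neutrons.
Σm = 47·m(¹H) + 60·m_n = 47.36801 + 60.5198940 = 107.8879040 u
The mass defect is 107.8879040 − 106.90509 = 0.9828140 u.
E_B = 0.9828140 × 931.494 = 915.485 MeV
Per nucleon: 915.485 / 107 = 8.556 MeV

8.556 MeV/nucleon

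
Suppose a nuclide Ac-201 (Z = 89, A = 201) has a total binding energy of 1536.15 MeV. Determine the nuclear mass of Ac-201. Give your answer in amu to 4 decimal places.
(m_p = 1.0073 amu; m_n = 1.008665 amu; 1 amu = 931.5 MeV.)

200.9711 amu

Mass defect = 1536.15 MeV / (931.5 MeV/amu) = 1.649114 amu
Constituent mass = 89(1.0073) + 112(1.008665) = 202.620180 amu
Nuclear mass = 202.620180 − 1.649114 = 200.971066 amu ≈ 200.9711 amu (to 4 decimal places)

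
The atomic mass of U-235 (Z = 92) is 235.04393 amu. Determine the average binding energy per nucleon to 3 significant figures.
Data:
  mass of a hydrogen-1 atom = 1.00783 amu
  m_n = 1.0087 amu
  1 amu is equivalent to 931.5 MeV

7.61 MeV/nucleon

With 92 protons and 143 neutrons (A = 235):
Mass of separated nucleons = 92(1.00783) + 143(1.0087) = 92.72036 + 144.2441 = 236.96446 amu
Mass defect Δm = 236.96446 − 235.04393 = 1.92053 amu
E_B = 1.92053 × 931.5 = 1788.97 MeV
BE/A = 1788.97 MeV / 235 = 7.613 MeV/nucleon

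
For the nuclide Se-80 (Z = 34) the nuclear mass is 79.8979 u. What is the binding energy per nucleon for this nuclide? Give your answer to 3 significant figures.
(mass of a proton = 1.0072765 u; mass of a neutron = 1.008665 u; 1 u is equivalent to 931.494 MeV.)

8.71 MeV/nucleon

Mass of separated nucleons = 34(1.0072765) + 46(1.008665) = 34.2474010 + 46.398590 = 80.6459910 u
The mass defect is 80.6459910 − 79.8979 = 0.7480910 u.
Converting to energy: 0.7480910 u × 931.494 MeV/u = 696.842 MeV
BE/A = 696.842 MeV / 80 = 8.711 MeV/nucleon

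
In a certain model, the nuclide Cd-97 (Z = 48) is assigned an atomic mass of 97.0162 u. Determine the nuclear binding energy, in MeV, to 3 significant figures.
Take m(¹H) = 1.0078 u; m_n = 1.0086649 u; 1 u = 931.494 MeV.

Total constituent mass: 48 × 1.0078 + 49 × 1.0086649 = 97.7989801 u
Δm = 97.7989801 − 97.0162 = 0.7827801 u
Converting to energy: 0.7827801 u × 931.494 MeV/u = 729.155 MeV

729 MeV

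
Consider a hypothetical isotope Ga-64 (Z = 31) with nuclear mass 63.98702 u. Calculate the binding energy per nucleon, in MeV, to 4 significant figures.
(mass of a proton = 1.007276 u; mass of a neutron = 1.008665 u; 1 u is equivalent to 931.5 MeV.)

7.634 MeV/nucleon

Total constituent mass: 31 × 1.007276 + 33 × 1.008665 = 64.511501 u
The mass defect is 64.511501 − 63.98702 = 0.524481 u.
Converting to energy: 0.524481 u × 931.5 MeV/u = 488.554 MeV
Per nucleon: 488.554 / 64 = 7.634 MeV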